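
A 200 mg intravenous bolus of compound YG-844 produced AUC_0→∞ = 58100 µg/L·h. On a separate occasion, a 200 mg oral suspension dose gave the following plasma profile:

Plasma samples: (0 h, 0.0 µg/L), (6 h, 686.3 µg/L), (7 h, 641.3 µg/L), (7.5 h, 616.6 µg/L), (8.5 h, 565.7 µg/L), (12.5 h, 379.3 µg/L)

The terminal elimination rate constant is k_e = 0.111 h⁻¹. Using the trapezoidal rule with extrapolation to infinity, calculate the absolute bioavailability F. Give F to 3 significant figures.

F = 0.154

Trapezoidal AUC_0→12.5 (oral suspension):
  [0→6]: (0.0+686.3)/2 × 6 = 2058.9
  [6→7]: (686.3+641.3)/2 × 1 = 663.8
  [7→7.5]: (641.3+616.6)/2 × 0.5 = 314.475
  [7.5→8.5]: (616.6+565.7)/2 × 1 = 591.15
  [8.5→12.5]: (565.7+379.3)/2 × 4 = 1890.0
  Sum = 5518.325 µg/L·h
Tail: C_last/k_e = 379.3/0.111 = 3417.117
AUC_0→∞ (oral suspension) = 5518.325 + 3417.117 = 8935.442 µg/L·h
F = (AUC_ev/D_ev)/(AUC_iv/D_iv) = (8935.442/200)/(58100/200) = 44.67721/290.5 = 0.1538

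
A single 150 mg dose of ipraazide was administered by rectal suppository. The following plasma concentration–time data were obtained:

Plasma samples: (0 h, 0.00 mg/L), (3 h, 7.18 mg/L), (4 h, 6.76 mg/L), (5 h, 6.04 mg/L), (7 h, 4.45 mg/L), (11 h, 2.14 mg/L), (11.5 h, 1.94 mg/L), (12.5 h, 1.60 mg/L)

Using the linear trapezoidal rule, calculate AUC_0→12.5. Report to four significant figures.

Trapezoidal AUC_0→12.5:
  [0→3]: (0.00+7.18)/2 × 3 = 10.77
  [3→4]: (7.18+6.76)/2 × 1 = 6.97
  [4→5]: (6.76+6.04)/2 × 1 = 6.4
  [5→7]: (6.04+4.45)/2 × 2 = 10.49
  [7→11]: (4.45+2.14)/2 × 4 = 13.18
  [11→11.5]: (2.14+1.94)/2 × 0.5 = 1.02
  [11.5→12.5]: (1.94+1.60)/2 × 1 = 1.77
  Sum = 50.6 mg/L·h

AUC = 50.60 mg/L·h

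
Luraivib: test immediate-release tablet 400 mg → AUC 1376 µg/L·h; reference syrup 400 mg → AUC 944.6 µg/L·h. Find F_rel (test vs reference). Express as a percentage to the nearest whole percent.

F_rel = (AUC_test/D_test) / (AUC_ref/D_ref)
      = (1376/400) / (944.6/400)
      = 3.44 / 2.3615 = 1.4567 = 145.67%

F_rel = 146%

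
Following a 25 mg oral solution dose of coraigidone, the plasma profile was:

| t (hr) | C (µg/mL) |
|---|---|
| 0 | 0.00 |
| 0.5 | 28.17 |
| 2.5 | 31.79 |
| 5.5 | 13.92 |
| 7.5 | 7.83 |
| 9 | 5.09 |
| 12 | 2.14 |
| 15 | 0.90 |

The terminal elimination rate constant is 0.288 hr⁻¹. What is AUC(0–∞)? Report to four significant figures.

AUC = 185.5 µg/mL·hr

Trapezoidal AUC_0→15:
  [0→0.5]: (0.00+28.17)/2 × 0.5 = 7.0425
  [0.5→2.5]: (28.17+31.79)/2 × 2 = 59.96
  [2.5→5.5]: (31.79+13.92)/2 × 3 = 68.565
  [5.5→7.5]: (13.92+7.83)/2 × 2 = 21.75
  [7.5→9]: (7.83+5.09)/2 × 1.5 = 9.69
  [9→12]: (5.09+2.14)/2 × 3 = 10.845
  [12→15]: (2.14+0.90)/2 × 3 = 4.56
  Sum = 182.4125 µg/mL·hr
Extrapolated tail: C_last / k_e = 0.90 / 0.288 = 3.125
AUC_0→∞ = 182.4125 + 3.125 = 185.5375 µg/mL·hr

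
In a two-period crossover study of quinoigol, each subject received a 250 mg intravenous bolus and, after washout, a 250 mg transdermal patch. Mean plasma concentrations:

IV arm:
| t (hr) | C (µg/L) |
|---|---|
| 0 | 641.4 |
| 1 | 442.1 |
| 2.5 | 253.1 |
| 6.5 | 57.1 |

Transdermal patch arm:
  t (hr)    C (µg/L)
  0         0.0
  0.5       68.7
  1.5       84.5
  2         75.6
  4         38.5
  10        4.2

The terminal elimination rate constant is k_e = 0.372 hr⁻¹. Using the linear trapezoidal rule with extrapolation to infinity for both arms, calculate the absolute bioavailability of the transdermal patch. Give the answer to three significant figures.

F = 0.211

Trapezoidal AUC_0→6.5 (IV):
  [0→1]: (641.4+442.1)/2 × 1 = 541.75
  [1→2.5]: (442.1+253.1)/2 × 1.5 = 521.4
  [2.5→6.5]: (253.1+57.1)/2 × 4 = 620.4
  Sum = 1683.55 µg/L·hr
IV tail: 57.1/0.372 = 153.495; AUC_iv,0→∞ = 1683.55 + 153.495 = 1837.045 µg/L·hr
Trapezoidal AUC_0→10 (transdermal patch):
  [0→0.5]: (0.0+68.7)/2 × 0.5 = 17.175
  [0.5→1.5]: (68.7+84.5)/2 × 1 = 76.6
  [1.5→2]: (84.5+75.6)/2 × 0.5 = 40.025
  [2→4]: (75.6+38.5)/2 × 2 = 114.1
  [4→10]: (38.5+4.2)/2 × 6 = 128.1
  Sum = 376.0 µg/L·hr
transdermal patch tail: 4.2/0.372 = 11.290; AUC_ev,0→∞ = 376.0 + 11.290 = 387.29 µg/L·hr
F = (AUC_ev/D_ev)/(AUC_iv/D_iv) = (387.29/250)/(1837.045/250) = 1.54916/7.34818 = 0.2108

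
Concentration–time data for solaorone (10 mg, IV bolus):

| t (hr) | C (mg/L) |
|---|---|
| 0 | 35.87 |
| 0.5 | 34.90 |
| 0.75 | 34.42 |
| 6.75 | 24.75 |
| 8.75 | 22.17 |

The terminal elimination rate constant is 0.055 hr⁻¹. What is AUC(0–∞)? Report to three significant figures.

Trapezoidal AUC_0→8.75:
  [0→0.5]: (35.87+34.90)/2 × 0.5 = 17.6925
  [0.5→0.75]: (34.90+34.42)/2 × 0.25 = 8.665
  [0.75→6.75]: (34.42+24.75)/2 × 6 = 177.51
  [6.75→8.75]: (24.75+22.17)/2 × 2 = 46.92
  Sum = 250.7875 mg/L·hr
Extrapolated tail: C_last / k_e = 22.17 / 0.055 = 403.091
AUC_0→∞ = 250.7875 + 403.091 = 653.8785 mg/L·hr

AUC = 654 mg/L·hr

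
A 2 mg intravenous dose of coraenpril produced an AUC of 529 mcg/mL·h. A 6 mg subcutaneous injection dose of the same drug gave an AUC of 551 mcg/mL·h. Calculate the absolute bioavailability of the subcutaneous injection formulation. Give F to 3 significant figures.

F = (AUC_ev / D_ev) / (AUC_iv / D_iv)
  = (551/6) / (529/2)
  = 91.8333 / 264.5 = 0.3472

F = 0.347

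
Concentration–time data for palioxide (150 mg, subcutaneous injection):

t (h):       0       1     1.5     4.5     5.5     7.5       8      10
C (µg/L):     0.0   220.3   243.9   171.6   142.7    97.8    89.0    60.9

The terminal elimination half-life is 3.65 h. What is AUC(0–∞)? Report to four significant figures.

AUC = 1764 µg/L·h

Trapezoidal AUC_0→10:
  [0→1]: (0.0+220.3)/2 × 1 = 110.15
  [1→1.5]: (220.3+243.9)/2 × 0.5 = 116.05
  [1.5→4.5]: (243.9+171.6)/2 × 3 = 623.25
  [4.5→5.5]: (171.6+142.7)/2 × 1 = 157.15
  [5.5→7.5]: (142.7+97.8)/2 × 2 = 240.5
  [7.5→8]: (97.8+89.0)/2 × 0.5 = 46.7
  [8→10]: (89.0+60.9)/2 × 2 = 149.9
  Sum = 1443.7 µg/L·h
k_e = ln2 / t½ = 0.693147 / 3.65 = 0.1899 h^-1
Extrapolated tail: C_last / k_e = 60.9 / 0.1899 = 320.695
AUC_0→∞ = 1443.7 + 320.695 = 1764.395 µg/L·h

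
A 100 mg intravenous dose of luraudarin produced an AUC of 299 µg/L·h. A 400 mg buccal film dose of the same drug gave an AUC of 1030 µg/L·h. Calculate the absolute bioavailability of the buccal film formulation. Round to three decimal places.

F = (AUC_ev / D_ev) / (AUC_iv / D_iv)
  = (1030/400) / (299/100)
  = 2.575 / 2.99 = 0.8612

F = 0.861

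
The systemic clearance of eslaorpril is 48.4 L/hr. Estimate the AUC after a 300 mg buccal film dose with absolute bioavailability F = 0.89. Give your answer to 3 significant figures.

AUC_0→∞ = F × Dose / CL
        = 0.89 × 300 / 48.4 = 5.51653 mg/L·hr

AUC = 5.52 mg/L·hr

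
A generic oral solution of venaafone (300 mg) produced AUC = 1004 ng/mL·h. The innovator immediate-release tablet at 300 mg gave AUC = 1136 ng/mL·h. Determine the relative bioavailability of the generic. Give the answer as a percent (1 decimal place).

F_rel = 88.4%

F_rel = (AUC_test/D_test) / (AUC_ref/D_ref)
      = (1004/300) / (1136/300)
      = 3.34667 / 3.78667 = 0.8838 = 88.38%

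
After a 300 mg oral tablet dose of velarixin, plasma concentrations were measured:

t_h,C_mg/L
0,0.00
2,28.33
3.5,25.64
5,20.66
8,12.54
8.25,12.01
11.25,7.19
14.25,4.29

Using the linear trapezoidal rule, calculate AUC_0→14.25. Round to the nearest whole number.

AUC = 202 mg/L·h

Trapezoidal AUC_0→14.25:
  [0→2]: (0.00+28.33)/2 × 2 = 28.33
  [2→3.5]: (28.33+25.64)/2 × 1.5 = 40.4775
  [3.5→5]: (25.64+20.66)/2 × 1.5 = 34.725
  [5→8]: (20.66+12.54)/2 × 3 = 49.8
  [8→8.25]: (12.54+12.01)/2 × 0.25 = 3.06875
  [8.25→11.25]: (12.01+7.19)/2 × 3 = 28.8
  [11.25→14.25]: (7.19+4.29)/2 × 3 = 17.22
  Sum = 202.42125 mg/L·h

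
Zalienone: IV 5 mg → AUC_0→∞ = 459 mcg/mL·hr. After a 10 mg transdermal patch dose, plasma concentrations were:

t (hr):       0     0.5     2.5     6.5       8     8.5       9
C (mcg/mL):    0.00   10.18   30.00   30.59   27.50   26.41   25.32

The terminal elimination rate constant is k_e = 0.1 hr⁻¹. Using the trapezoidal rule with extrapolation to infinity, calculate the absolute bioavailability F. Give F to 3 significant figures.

Trapezoidal AUC_0→9 (transdermal patch):
  [0→0.5]: (0.00+10.18)/2 × 0.5 = 2.545
  [0.5→2.5]: (10.18+30.00)/2 × 2 = 40.18
  [2.5→6.5]: (30.00+30.59)/2 × 4 = 121.18
  [6.5→8]: (30.59+27.50)/2 × 1.5 = 43.5675
  [8→8.5]: (27.50+26.41)/2 × 0.5 = 13.4775
  [8.5→9]: (26.41+25.32)/2 × 0.5 = 12.9325
  Sum = 233.8825 mcg/mL·hr
Tail: C_last/k_e = 25.32/0.1 = 253.200
AUC_0→∞ (transdermal patch) = 233.8825 + 253.200 = 487.0825 mcg/mL·hr
F = (AUC_ev/D_ev)/(AUC_iv/D_iv) = (487.0825/10)/(459/5) = 48.70825/91.8 = 0.5306

F = 0.531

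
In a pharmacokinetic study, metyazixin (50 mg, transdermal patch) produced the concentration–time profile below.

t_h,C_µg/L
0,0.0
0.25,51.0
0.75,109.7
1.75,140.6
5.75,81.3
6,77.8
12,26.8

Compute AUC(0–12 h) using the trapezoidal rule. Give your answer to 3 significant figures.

Trapezoidal AUC_0→12:
  [0→0.25]: (0.0+51.0)/2 × 0.25 = 6.375
  [0.25→0.75]: (51.0+109.7)/2 × 0.5 = 40.175
  [0.75→1.75]: (109.7+140.6)/2 × 1 = 125.15
  [1.75→5.75]: (140.6+81.3)/2 × 4 = 443.8
  [5.75→6]: (81.3+77.8)/2 × 0.25 = 19.8875
  [6→12]: (77.8+26.8)/2 × 6 = 313.8
  Sum = 949.1875 µg/L·h

AUC = 949 µg/L·h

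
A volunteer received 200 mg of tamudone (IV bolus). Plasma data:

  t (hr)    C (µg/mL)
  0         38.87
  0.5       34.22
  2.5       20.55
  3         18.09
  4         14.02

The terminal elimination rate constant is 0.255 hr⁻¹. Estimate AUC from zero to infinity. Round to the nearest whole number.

AUC = 154 µg/mL·hr

Trapezoidal AUC_0→4:
  [0→0.5]: (38.87+34.22)/2 × 0.5 = 18.2725
  [0.5→2.5]: (34.22+20.55)/2 × 2 = 54.77
  [2.5→3]: (20.55+18.09)/2 × 0.5 = 9.66
  [3→4]: (18.09+14.02)/2 × 1 = 16.055
  Sum = 98.7575 µg/mL·hr
Extrapolated tail: C_last / k_e = 14.02 / 0.255 = 54.980
AUC_0→∞ = 98.7575 + 54.980 = 153.7375 µg/mL·hr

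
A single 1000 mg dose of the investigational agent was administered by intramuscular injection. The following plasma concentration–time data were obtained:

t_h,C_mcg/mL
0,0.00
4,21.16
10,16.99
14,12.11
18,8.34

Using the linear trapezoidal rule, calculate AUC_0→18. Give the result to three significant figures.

Trapezoidal AUC_0→18:
  [0→4]: (0.00+21.16)/2 × 4 = 42.32
  [4→10]: (21.16+16.99)/2 × 6 = 114.45
  [10→14]: (16.99+12.11)/2 × 4 = 58.2
  [14→18]: (12.11+8.34)/2 × 4 = 40.9
  Sum = 255.87 mcg/mL·h

AUC = 256 mcg/mL·h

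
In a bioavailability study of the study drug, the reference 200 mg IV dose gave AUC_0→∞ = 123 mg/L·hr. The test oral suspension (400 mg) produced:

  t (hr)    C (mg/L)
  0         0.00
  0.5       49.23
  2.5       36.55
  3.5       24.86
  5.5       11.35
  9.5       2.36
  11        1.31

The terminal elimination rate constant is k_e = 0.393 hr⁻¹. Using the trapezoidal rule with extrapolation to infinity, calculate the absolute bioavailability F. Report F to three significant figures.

F = 0.807

Trapezoidal AUC_0→11 (oral suspension):
  [0→0.5]: (0.00+49.23)/2 × 0.5 = 12.3075
  [0.5→2.5]: (49.23+36.55)/2 × 2 = 85.78
  [2.5→3.5]: (36.55+24.86)/2 × 1 = 30.705
  [3.5→5.5]: (24.86+11.35)/2 × 2 = 36.21
  [5.5→9.5]: (11.35+2.36)/2 × 4 = 27.42
  [9.5→11]: (2.36+1.31)/2 × 1.5 = 2.7525
  Sum = 195.175 mg/L·hr
Tail: C_last/k_e = 1.31/0.393 = 3.333
AUC_0→∞ (oral suspension) = 195.175 + 3.333 = 198.508 mg/L·hr
F = (AUC_ev/D_ev)/(AUC_iv/D_iv) = (198.508/400)/(123/200) = 0.49627/0.615 = 0.8069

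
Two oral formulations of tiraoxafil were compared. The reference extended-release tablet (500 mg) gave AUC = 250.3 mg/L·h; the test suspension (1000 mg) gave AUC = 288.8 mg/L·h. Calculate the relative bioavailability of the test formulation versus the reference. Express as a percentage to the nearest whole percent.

F_rel = 58%

F_rel = (AUC_test/D_test) / (AUC_ref/D_ref)
      = (288.8/1000) / (250.3/500)
      = 0.2888 / 0.5006 = 0.5769 = 57.69%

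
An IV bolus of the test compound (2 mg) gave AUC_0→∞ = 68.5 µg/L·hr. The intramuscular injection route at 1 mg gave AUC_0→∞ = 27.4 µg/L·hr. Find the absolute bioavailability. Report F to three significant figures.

F = 0.800

F = (AUC_ev / D_ev) / (AUC_iv / D_iv)
  = (27.4/1) / (68.5/2)
  = 27.4 / 34.25 = 0.8000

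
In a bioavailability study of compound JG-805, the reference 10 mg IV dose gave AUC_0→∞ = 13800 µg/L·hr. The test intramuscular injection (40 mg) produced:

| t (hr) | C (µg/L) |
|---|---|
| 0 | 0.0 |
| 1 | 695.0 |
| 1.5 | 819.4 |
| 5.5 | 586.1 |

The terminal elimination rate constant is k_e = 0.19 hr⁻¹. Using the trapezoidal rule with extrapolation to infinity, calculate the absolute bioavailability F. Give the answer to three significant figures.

Trapezoidal AUC_0→5.5 (intramuscular injection):
  [0→1]: (0.0+695.0)/2 × 1 = 347.5
  [1→1.5]: (695.0+819.4)/2 × 0.5 = 378.6
  [1.5→5.5]: (819.4+586.1)/2 × 4 = 2811.0
  Sum = 3537.1 µg/L·hr
Tail: C_last/k_e = 586.1/0.19 = 3084.737
AUC_0→∞ (intramuscular injection) = 3537.1 + 3084.737 = 6621.837 µg/L·hr
F = (AUC_ev/D_ev)/(AUC_iv/D_iv) = (6621.837/40)/(13800/10) = 165.546/1380 = 0.1200

F = 0.120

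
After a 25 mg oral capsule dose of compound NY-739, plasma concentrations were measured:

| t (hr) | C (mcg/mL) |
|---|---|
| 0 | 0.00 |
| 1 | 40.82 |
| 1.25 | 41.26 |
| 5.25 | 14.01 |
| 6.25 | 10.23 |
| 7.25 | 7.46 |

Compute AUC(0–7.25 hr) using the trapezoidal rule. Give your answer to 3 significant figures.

Trapezoidal AUC_0→7.25:
  [0→1]: (0.00+40.82)/2 × 1 = 20.41
  [1→1.25]: (40.82+41.26)/2 × 0.25 = 10.26
  [1.25→5.25]: (41.26+14.01)/2 × 4 = 110.54
  [5.25→6.25]: (14.01+10.23)/2 × 1 = 12.12
  [6.25→7.25]: (10.23+7.46)/2 × 1 = 8.845
  Sum = 162.175 mcg/mL·hr

AUC = 162 mcg/mL·hr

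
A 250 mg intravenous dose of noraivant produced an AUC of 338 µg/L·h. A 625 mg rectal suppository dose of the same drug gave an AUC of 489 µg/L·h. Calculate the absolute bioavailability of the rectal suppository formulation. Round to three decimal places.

F = 0.579

F = (AUC_ev / D_ev) / (AUC_iv / D_iv)
  = (489/625) / (338/250)
  = 0.7824 / 1.352 = 0.5787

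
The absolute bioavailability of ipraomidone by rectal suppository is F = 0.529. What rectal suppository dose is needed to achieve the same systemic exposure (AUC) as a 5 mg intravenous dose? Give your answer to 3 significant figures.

D_rectal = 9.45 mg

For equal systemic exposure: F × D_ev = D_iv
D_ev = D_iv / F = 5 / 0.529 = 9.4518 mg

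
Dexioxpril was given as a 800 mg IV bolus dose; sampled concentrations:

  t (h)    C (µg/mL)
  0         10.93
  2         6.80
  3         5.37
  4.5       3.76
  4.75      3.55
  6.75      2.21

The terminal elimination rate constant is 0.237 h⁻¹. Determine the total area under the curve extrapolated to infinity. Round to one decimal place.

Trapezoidal AUC_0→6.75:
  [0→2]: (10.93+6.80)/2 × 2 = 17.73
  [2→3]: (6.80+5.37)/2 × 1 = 6.085
  [3→4.5]: (5.37+3.76)/2 × 1.5 = 6.8475
  [4.5→4.75]: (3.76+3.55)/2 × 0.25 = 0.91375
  [4.75→6.75]: (3.55+2.21)/2 × 2 = 5.76
  Sum = 37.33625 µg/mL·h
Extrapolated tail: C_last / k_e = 2.21 / 0.237 = 9.325
AUC_0→∞ = 37.33625 + 9.325 = 46.66125 µg/mL·h

AUC = 46.7 µg/mL·h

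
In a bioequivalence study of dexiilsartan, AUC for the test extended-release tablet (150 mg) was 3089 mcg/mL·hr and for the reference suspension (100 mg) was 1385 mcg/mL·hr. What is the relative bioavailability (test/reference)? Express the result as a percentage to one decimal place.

F_rel = (AUC_test/D_test) / (AUC_ref/D_ref)
      = (3089/150) / (1385/100)
      = 20.5933 / 13.85 = 1.4869 = 148.69%

F_rel = 148.7%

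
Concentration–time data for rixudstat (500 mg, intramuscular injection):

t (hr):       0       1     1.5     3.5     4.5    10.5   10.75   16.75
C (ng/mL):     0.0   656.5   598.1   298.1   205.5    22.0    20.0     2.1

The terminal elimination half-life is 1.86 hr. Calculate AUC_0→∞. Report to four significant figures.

AUC = 2550 ng/mL·hr

Trapezoidal AUC_0→16.75:
  [0→1]: (0.0+656.5)/2 × 1 = 328.25
  [1→1.5]: (656.5+598.1)/2 × 0.5 = 313.65
  [1.5→3.5]: (598.1+298.1)/2 × 2 = 896.2
  [3.5→4.5]: (298.1+205.5)/2 × 1 = 251.8
  [4.5→10.5]: (205.5+22.0)/2 × 6 = 682.5
  [10.5→10.75]: (22.0+20.0)/2 × 0.25 = 5.25
  [10.75→16.75]: (20.0+2.1)/2 × 6 = 66.3
  Sum = 2543.95 ng/mL·hr
k_e = ln2 / t½ = 0.693147 / 1.86 = 0.3727 hr^-1
Extrapolated tail: C_last / k_e = 2.1 / 0.3727 = 5.635
AUC_0→∞ = 2543.95 + 5.635 = 2549.585 ng/mL·hr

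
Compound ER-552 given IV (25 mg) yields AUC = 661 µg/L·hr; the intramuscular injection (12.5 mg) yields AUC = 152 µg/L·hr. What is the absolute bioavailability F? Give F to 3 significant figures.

F = 0.460

F = (AUC_ev / D_ev) / (AUC_iv / D_iv)
  = (152/12.5) / (661/25)
  = 12.16 / 26.44 = 0.4599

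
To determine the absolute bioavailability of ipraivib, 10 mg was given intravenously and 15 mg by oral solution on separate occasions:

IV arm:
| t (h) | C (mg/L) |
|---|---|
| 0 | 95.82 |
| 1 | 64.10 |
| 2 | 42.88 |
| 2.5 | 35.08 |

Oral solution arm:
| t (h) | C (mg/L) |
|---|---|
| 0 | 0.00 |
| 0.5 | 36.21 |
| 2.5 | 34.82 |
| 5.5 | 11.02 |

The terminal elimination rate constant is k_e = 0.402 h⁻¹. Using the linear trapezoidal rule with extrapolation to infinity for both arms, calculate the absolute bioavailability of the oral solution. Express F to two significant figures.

F = 0.49

Trapezoidal AUC_0→2.5 (IV):
  [0→1]: (95.82+64.10)/2 × 1 = 79.96
  [1→2]: (64.10+42.88)/2 × 1 = 53.49
  [2→2.5]: (42.88+35.08)/2 × 0.5 = 19.49
  Sum = 152.94 mg/L·h
IV tail: 35.08/0.402 = 87.264; AUC_iv,0→∞ = 152.94 + 87.264 = 240.204 mg/L·h
Trapezoidal AUC_0→5.5 (oral solution):
  [0→0.5]: (0.00+36.21)/2 × 0.5 = 9.0525
  [0.5→2.5]: (36.21+34.82)/2 × 2 = 71.03
  [2.5→5.5]: (34.82+11.02)/2 × 3 = 68.76
  Sum = 148.8425 mg/L·h
oral solution tail: 11.02/0.402 = 27.413; AUC_ev,0→∞ = 148.8425 + 27.413 = 176.2555 mg/L·h
F = (AUC_ev/D_ev)/(AUC_iv/D_iv) = (176.2555/15)/(240.204/10) = 11.7504/24.0204 = 0.4892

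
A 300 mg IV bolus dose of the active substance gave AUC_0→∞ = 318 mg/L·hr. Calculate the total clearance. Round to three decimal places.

CL = 0.943 L/hr

CL = Dose_iv / AUC_0→∞
   = 300 / 318 = 0.943396 L/hr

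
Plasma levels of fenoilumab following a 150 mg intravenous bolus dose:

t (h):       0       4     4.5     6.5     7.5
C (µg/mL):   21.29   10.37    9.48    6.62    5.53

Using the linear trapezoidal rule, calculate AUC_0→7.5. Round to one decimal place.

Trapezoidal AUC_0→7.5:
  [0→4]: (21.29+10.37)/2 × 4 = 63.32
  [4→4.5]: (10.37+9.48)/2 × 0.5 = 4.9625
  [4.5→6.5]: (9.48+6.62)/2 × 2 = 16.1
  [6.5→7.5]: (6.62+5.53)/2 × 1 = 6.075
  Sum = 90.4575 µg/mL·h

AUC = 90.5 µg/mL·h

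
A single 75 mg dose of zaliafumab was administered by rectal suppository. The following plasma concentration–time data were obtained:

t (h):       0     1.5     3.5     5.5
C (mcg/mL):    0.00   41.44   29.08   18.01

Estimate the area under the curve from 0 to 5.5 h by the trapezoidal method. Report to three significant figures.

Trapezoidal AUC_0→5.5:
  [0→1.5]: (0.00+41.44)/2 × 1.5 = 31.08
  [1.5→3.5]: (41.44+29.08)/2 × 2 = 70.52
  [3.5→5.5]: (29.08+18.01)/2 × 2 = 47.09
  Sum = 148.69 mcg/mL·h

AUC = 149 mcg/mL·h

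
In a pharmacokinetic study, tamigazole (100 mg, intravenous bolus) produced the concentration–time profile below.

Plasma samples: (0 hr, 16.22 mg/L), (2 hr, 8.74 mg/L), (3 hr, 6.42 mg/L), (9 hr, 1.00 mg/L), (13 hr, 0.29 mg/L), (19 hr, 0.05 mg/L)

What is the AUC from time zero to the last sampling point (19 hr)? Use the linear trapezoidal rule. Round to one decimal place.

AUC = 58.4 mg/L·hr

Trapezoidal AUC_0→19:
  [0→2]: (16.22+8.74)/2 × 2 = 24.96
  [2→3]: (8.74+6.42)/2 × 1 = 7.58
  [3→9]: (6.42+1.00)/2 × 6 = 22.26
  [9→13]: (1.00+0.29)/2 × 4 = 2.58
  [13→19]: (0.29+0.05)/2 × 6 = 1.02
  Sum = 58.4 mg/L·hr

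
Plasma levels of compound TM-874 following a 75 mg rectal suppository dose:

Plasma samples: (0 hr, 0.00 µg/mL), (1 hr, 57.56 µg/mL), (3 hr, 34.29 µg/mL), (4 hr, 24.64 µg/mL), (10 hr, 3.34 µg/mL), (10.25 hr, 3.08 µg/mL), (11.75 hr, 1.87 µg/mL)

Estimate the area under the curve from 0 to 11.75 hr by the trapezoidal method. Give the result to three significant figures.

AUC = 239 µg/mL·hr

Trapezoidal AUC_0→11.75:
  [0→1]: (0.00+57.56)/2 × 1 = 28.78
  [1→3]: (57.56+34.29)/2 × 2 = 91.85
  [3→4]: (34.29+24.64)/2 × 1 = 29.465
  [4→10]: (24.64+3.34)/2 × 6 = 83.94
  [10→10.25]: (3.34+3.08)/2 × 0.25 = 0.8025
  [10.25→11.75]: (3.08+1.87)/2 × 1.5 = 3.7125
  Sum = 238.55 µg/mL·hr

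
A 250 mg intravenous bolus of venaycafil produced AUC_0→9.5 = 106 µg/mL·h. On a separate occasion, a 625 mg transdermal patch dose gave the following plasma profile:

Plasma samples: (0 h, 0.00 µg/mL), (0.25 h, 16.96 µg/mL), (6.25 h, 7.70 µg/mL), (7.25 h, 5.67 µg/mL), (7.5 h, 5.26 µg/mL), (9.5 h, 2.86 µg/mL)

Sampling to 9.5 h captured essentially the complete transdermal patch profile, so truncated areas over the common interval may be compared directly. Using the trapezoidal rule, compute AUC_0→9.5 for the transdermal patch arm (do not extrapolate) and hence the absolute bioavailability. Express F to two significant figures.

Trapezoidal AUC_0→9.5 (transdermal patch):
  [0→0.25]: (0.00+16.96)/2 × 0.25 = 2.12
  [0.25→6.25]: (16.96+7.70)/2 × 6 = 73.98
  [6.25→7.25]: (7.70+5.67)/2 × 1 = 6.685
  [7.25→7.5]: (5.67+5.26)/2 × 0.25 = 1.36625
  [7.5→9.5]: (5.26+2.86)/2 × 2 = 8.12
  Sum = 92.27125 µg/mL·h
F = (AUC_ev/D_ev)/(AUC_iv/D_iv) = (92.27125/625)/(106/250) = 0.147634/0.424 = 0.3482

F = 0.35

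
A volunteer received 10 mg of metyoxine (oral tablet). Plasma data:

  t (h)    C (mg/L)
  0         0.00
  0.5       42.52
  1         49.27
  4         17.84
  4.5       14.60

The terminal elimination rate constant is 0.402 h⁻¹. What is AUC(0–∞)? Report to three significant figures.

AUC = 179 mg/L·h

Trapezoidal AUC_0→4.5:
  [0→0.5]: (0.00+42.52)/2 × 0.5 = 10.63
  [0.5→1]: (42.52+49.27)/2 × 0.5 = 22.9475
  [1→4]: (49.27+17.84)/2 × 3 = 100.665
  [4→4.5]: (17.84+14.60)/2 × 0.5 = 8.11
  Sum = 142.3525 mg/L·h
Extrapolated tail: C_last / k_e = 14.60 / 0.402 = 36.318
AUC_0→∞ = 142.3525 + 36.318 = 178.6705 mg/L·h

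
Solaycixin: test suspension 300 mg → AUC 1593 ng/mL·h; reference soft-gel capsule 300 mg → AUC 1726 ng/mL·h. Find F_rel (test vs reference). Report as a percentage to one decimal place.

F_rel = (AUC_test/D_test) / (AUC_ref/D_ref)
      = (1593/300) / (1726/300)
      = 5.31 / 5.75333 = 0.9229 = 92.29%

F_rel = 92.3%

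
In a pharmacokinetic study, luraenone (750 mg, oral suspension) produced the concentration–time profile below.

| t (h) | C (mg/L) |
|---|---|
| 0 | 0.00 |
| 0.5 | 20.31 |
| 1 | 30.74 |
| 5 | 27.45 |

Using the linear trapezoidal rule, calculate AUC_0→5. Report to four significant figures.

Trapezoidal AUC_0→5:
  [0→0.5]: (0.00+20.31)/2 × 0.5 = 5.0775
  [0.5→1]: (20.31+30.74)/2 × 0.5 = 12.7625
  [1→5]: (30.74+27.45)/2 × 4 = 116.38
  Sum = 134.22 mg/L·h

AUC = 134.2 mg/L·h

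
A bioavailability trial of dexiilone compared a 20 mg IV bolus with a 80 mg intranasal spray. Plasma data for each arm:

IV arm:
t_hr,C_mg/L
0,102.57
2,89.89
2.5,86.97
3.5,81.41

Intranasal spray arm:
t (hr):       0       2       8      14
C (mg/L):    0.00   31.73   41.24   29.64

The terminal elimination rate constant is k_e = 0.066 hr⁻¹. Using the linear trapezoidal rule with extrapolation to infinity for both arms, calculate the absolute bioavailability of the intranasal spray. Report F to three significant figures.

Trapezoidal AUC_0→3.5 (IV):
  [0→2]: (102.57+89.89)/2 × 2 = 192.46
  [2→2.5]: (89.89+86.97)/2 × 0.5 = 44.215
  [2.5→3.5]: (86.97+81.41)/2 × 1 = 84.19
  Sum = 320.865 mg/L·hr
IV tail: 81.41/0.066 = 1233.485; AUC_iv,0→∞ = 320.865 + 1233.485 = 1554.35 mg/L·hr
Trapezoidal AUC_0→14 (intranasal spray):
  [0→2]: (0.00+31.73)/2 × 2 = 31.73
  [2→8]: (31.73+41.24)/2 × 6 = 218.91
  [8→14]: (41.24+29.64)/2 × 6 = 212.64
  Sum = 463.28 mg/L·hr
intranasal spray tail: 29.64/0.066 = 449.091; AUC_ev,0→∞ = 463.28 + 449.091 = 912.371 mg/L·hr
F = (AUC_ev/D_ev)/(AUC_iv/D_iv) = (912.371/80)/(1554.35/20) = 11.4046/77.7175 = 0.1467

F = 0.147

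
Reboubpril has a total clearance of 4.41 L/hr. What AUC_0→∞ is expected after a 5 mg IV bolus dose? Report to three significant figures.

AUC_0→∞ = Dose_iv / CL
        = 5 / 4.41 = 1.13379 mg/L·hr

AUC = 1.13 mg/L·hr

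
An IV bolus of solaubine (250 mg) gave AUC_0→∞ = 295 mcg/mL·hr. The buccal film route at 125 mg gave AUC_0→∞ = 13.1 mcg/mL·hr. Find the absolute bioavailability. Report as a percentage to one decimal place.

F = 8.9%

F = (AUC_ev / D_ev) / (AUC_iv / D_iv)
  = (13.1/125) / (295/250)
  = 0.1048 / 1.18 = 0.0888
  = 8.88%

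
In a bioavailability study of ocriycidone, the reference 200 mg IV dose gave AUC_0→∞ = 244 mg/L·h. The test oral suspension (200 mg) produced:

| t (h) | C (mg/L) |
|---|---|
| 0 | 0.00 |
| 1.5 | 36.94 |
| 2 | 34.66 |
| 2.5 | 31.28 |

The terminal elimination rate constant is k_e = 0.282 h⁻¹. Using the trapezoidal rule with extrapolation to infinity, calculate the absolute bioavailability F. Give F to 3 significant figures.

F = 0.709

Trapezoidal AUC_0→2.5 (oral suspension):
  [0→1.5]: (0.00+36.94)/2 × 1.5 = 27.705
  [1.5→2]: (36.94+34.66)/2 × 0.5 = 17.9
  [2→2.5]: (34.66+31.28)/2 × 0.5 = 16.485
  Sum = 62.09 mg/L·h
Tail: C_last/k_e = 31.28/0.282 = 110.922
AUC_0→∞ (oral suspension) = 62.09 + 110.922 = 173.012 mg/L·h
F = (AUC_ev/D_ev)/(AUC_iv/D_iv) = (173.012/200)/(244/200) = 0.86506/1.22 = 0.7091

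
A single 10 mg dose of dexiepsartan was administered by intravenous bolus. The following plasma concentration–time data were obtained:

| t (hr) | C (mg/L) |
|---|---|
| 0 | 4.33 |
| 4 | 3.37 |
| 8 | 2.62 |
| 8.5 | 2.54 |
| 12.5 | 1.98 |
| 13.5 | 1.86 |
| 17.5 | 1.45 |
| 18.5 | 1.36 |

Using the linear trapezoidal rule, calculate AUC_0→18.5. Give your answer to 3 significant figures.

AUC = 47.7 mg/L·hr

Trapezoidal AUC_0→18.5:
  [0→4]: (4.33+3.37)/2 × 4 = 15.4
  [4→8]: (3.37+2.62)/2 × 4 = 11.98
  [8→8.5]: (2.62+2.54)/2 × 0.5 = 1.29
  [8.5→12.5]: (2.54+1.98)/2 × 4 = 9.04
  [12.5→13.5]: (1.98+1.86)/2 × 1 = 1.92
  [13.5→17.5]: (1.86+1.45)/2 × 4 = 6.62
  [17.5→18.5]: (1.45+1.36)/2 × 1 = 1.405
  Sum = 47.655 mg/L·hr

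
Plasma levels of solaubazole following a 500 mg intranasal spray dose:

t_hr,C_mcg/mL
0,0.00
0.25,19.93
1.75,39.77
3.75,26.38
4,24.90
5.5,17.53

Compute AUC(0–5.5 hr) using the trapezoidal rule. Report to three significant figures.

AUC = 152 mcg/mL·hr

Trapezoidal AUC_0→5.5:
  [0→0.25]: (0.00+19.93)/2 × 0.25 = 2.49125
  [0.25→1.75]: (19.93+39.77)/2 × 1.5 = 44.775
  [1.75→3.75]: (39.77+26.38)/2 × 2 = 66.15
  [3.75→4]: (26.38+24.90)/2 × 0.25 = 6.41
  [4→5.5]: (24.90+17.53)/2 × 1.5 = 31.8225
  Sum = 151.64875 mcg/mL·hr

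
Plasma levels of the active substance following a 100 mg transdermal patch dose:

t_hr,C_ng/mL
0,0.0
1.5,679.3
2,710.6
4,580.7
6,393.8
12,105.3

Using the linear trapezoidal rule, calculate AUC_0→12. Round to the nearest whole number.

AUC = 4620 ng/mL·hr

Trapezoidal AUC_0→12:
  [0→1.5]: (0.0+679.3)/2 × 1.5 = 509.475
  [1.5→2]: (679.3+710.6)/2 × 0.5 = 347.475
  [2→4]: (710.6+580.7)/2 × 2 = 1291.3
  [4→6]: (580.7+393.8)/2 × 2 = 974.5
  [6→12]: (393.8+105.3)/2 × 6 = 1497.3
  Sum = 4620.05 ng/mL·hr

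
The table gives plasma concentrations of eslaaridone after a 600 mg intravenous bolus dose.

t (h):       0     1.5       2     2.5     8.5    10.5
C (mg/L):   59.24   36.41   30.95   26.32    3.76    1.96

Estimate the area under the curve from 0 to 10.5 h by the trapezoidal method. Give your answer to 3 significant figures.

AUC = 199 mg/L·h

Trapezoidal AUC_0→10.5:
  [0→1.5]: (59.24+36.41)/2 × 1.5 = 71.7375
  [1.5→2]: (36.41+30.95)/2 × 0.5 = 16.84
  [2→2.5]: (30.95+26.32)/2 × 0.5 = 14.3175
  [2.5→8.5]: (26.32+3.76)/2 × 6 = 90.24
  [8.5→10.5]: (3.76+1.96)/2 × 2 = 5.72
  Sum = 198.855 mg/L·h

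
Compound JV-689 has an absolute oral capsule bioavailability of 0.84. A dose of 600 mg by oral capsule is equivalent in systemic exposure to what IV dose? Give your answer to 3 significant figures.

D_iv = 504 mg

Systemic exposure from an extravascular dose = F × D_ev, so the equivalent IV dose is F × D_ev.
D_iv = F × D_ev = 0.84 × 600 = 504 mg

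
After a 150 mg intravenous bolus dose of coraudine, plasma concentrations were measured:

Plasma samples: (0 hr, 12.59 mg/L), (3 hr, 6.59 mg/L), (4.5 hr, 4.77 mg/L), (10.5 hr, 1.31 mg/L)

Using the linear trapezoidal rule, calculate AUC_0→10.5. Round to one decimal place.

Trapezoidal AUC_0→10.5:
  [0→3]: (12.59+6.59)/2 × 3 = 28.77
  [3→4.5]: (6.59+4.77)/2 × 1.5 = 8.52
  [4.5→10.5]: (4.77+1.31)/2 × 6 = 18.24
  Sum = 55.53 mg/L·hr

AUC = 55.5 mg/L·hr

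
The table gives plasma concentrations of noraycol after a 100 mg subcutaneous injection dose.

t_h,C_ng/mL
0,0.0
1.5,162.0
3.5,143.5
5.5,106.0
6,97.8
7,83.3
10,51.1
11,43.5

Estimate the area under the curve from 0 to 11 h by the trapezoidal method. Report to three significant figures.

AUC = 1070 ng/mL·h

Trapezoidal AUC_0→11:
  [0→1.5]: (0.0+162.0)/2 × 1.5 = 121.5
  [1.5→3.5]: (162.0+143.5)/2 × 2 = 305.5
  [3.5→5.5]: (143.5+106.0)/2 × 2 = 249.5
  [5.5→6]: (106.0+97.8)/2 × 0.5 = 50.95
  [6→7]: (97.8+83.3)/2 × 1 = 90.55
  [7→10]: (83.3+51.1)/2 × 3 = 201.6
  [10→11]: (51.1+43.5)/2 × 1 = 47.3
  Sum = 1066.9 ng/mL·h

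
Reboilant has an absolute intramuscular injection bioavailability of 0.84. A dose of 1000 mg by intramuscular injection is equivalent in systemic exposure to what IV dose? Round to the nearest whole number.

D_iv = 840 mg

Systemic exposure from an extravascular dose = F × D_ev, so the equivalent IV dose is F × D_ev.
D_iv = F × D_ev = 0.84 × 1000 = 840 mg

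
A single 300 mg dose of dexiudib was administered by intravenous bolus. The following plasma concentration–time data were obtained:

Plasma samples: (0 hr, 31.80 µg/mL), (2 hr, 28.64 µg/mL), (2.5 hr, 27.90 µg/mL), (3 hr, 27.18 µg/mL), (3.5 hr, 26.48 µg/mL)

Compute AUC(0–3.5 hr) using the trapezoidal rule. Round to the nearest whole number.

Trapezoidal AUC_0→3.5:
  [0→2]: (31.80+28.64)/2 × 2 = 60.44
  [2→2.5]: (28.64+27.90)/2 × 0.5 = 14.135
  [2.5→3]: (27.90+27.18)/2 × 0.5 = 13.77
  [3→3.5]: (27.18+26.48)/2 × 0.5 = 13.415
  Sum = 101.76 µg/mL·hr

AUC = 102 µg/mL·hr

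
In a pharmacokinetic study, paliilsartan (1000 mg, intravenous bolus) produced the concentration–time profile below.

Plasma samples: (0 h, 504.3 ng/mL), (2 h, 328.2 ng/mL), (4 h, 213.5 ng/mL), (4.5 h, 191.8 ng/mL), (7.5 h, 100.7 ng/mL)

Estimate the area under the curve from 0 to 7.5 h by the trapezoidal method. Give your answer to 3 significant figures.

AUC = 1910 ng/mL·h

Trapezoidal AUC_0→7.5:
  [0→2]: (504.3+328.2)/2 × 2 = 832.5
  [2→4]: (328.2+213.5)/2 × 2 = 541.7
  [4→4.5]: (213.5+191.8)/2 × 0.5 = 101.325
  [4.5→7.5]: (191.8+100.7)/2 × 3 = 438.75
  Sum = 1914.275 ng/mL·h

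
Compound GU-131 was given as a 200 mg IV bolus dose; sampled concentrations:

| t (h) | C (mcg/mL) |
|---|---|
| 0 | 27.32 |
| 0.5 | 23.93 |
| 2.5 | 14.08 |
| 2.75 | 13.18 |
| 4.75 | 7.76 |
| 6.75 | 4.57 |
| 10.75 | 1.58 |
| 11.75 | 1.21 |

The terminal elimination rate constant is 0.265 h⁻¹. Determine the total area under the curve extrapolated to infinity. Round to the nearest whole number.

Trapezoidal AUC_0→11.75:
  [0→0.5]: (27.32+23.93)/2 × 0.5 = 12.8125
  [0.5→2.5]: (23.93+14.08)/2 × 2 = 38.01
  [2.5→2.75]: (14.08+13.18)/2 × 0.25 = 3.4075
  [2.75→4.75]: (13.18+7.76)/2 × 2 = 20.94
  [4.75→6.75]: (7.76+4.57)/2 × 2 = 12.33
  [6.75→10.75]: (4.57+1.58)/2 × 4 = 12.3
  [10.75→11.75]: (1.58+1.21)/2 × 1 = 1.395
  Sum = 101.195 mcg/mL·h
Extrapolated tail: C_last / k_e = 1.21 / 0.265 = 4.566
AUC_0→∞ = 101.195 + 4.566 = 105.761 mcg/mL·h

AUC = 106 mcg/mL·h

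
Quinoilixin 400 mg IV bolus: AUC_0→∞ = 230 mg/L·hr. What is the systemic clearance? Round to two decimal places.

CL = 1.74 L/hr

CL = Dose_iv / AUC_0→∞
   = 400 / 230 = 1.73913 L/hr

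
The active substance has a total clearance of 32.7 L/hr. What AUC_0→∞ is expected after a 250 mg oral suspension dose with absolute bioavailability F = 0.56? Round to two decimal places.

AUC = 4.28 mg/L·hr

AUC_0→∞ = F × Dose / CL
        = 0.56 × 250 / 32.7 = 4.28135 mg/L·hr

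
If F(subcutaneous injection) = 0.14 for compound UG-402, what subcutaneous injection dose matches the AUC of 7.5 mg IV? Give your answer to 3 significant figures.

D_subcutaneous = 53.6 mg

For equal systemic exposure: F × D_ev = D_iv
D_ev = D_iv / F = 7.5 / 0.14 = 53.5714 mg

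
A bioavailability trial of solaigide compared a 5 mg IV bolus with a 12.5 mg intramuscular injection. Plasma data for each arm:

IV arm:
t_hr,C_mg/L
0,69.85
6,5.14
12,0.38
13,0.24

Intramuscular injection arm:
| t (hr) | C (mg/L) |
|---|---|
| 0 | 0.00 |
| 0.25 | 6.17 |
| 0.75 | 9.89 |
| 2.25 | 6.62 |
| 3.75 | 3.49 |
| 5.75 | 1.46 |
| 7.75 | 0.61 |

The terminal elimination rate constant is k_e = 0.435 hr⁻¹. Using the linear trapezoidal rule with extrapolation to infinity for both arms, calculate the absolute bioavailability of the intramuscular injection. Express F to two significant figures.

Trapezoidal AUC_0→13 (IV):
  [0→6]: (69.85+5.14)/2 × 6 = 224.97
  [6→12]: (5.14+0.38)/2 × 6 = 16.56
  [12→13]: (0.38+0.24)/2 × 1 = 0.31
  Sum = 241.84 mg/L·hr
IV tail: 0.24/0.435 = 0.552; AUC_iv,0→∞ = 241.84 + 0.552 = 242.392 mg/L·hr
Trapezoidal AUC_0→7.75 (intramuscular injection):
  [0→0.25]: (0.00+6.17)/2 × 0.25 = 0.77125
  [0.25→0.75]: (6.17+9.89)/2 × 0.5 = 4.015
  [0.75→2.25]: (9.89+6.62)/2 × 1.5 = 12.3825
  [2.25→3.75]: (6.62+3.49)/2 × 1.5 = 7.5825
  [3.75→5.75]: (3.49+1.46)/2 × 2 = 4.95
  [5.75→7.75]: (1.46+0.61)/2 × 2 = 2.07
  Sum = 31.77125 mg/L·hr
intramuscular injection tail: 0.61/0.435 = 1.402; AUC_ev,0→∞ = 31.77125 + 1.402 = 33.17325 mg/L·hr
F = (AUC_ev/D_ev)/(AUC_iv/D_iv) = (33.17325/12.5)/(242.392/5) = 2.65386/48.4784 = 0.0547

F = 0.055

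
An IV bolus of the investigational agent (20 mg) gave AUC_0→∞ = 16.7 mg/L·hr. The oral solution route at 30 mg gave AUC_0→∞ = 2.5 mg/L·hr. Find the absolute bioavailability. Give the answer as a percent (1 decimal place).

F = 10.0%

F = (AUC_ev / D_ev) / (AUC_iv / D_iv)
  = (2.5/30) / (16.7/20)
  = 0.0833333 / 0.835 = 0.0998
  = 9.98%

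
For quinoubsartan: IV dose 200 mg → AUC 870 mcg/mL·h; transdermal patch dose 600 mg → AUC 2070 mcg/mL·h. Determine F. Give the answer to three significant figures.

F = (AUC_ev / D_ev) / (AUC_iv / D_iv)
  = (2070/600) / (870/200)
  = 3.45 / 4.35 = 0.7931

F = 0.793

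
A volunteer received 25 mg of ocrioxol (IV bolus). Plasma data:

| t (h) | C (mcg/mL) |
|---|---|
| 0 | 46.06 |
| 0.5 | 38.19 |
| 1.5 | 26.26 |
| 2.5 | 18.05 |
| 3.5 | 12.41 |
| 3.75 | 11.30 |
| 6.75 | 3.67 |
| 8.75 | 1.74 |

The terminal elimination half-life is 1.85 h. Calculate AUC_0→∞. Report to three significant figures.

AUC = 126 mcg/mL·h

Trapezoidal AUC_0→8.75:
  [0→0.5]: (46.06+38.19)/2 × 0.5 = 21.0625
  [0.5→1.5]: (38.19+26.26)/2 × 1 = 32.225
  [1.5→2.5]: (26.26+18.05)/2 × 1 = 22.155
  [2.5→3.5]: (18.05+12.41)/2 × 1 = 15.23
  [3.5→3.75]: (12.41+11.30)/2 × 0.25 = 2.96375
  [3.75→6.75]: (11.30+3.67)/2 × 3 = 22.455
  [6.75→8.75]: (3.67+1.74)/2 × 2 = 5.41
  Sum = 121.50125 mcg/mL·h
k_e = ln2 / t½ = 0.693147 / 1.85 = 0.3747 h^-1
Extrapolated tail: C_last / k_e = 1.74 / 0.3747 = 4.644
AUC_0→∞ = 121.50125 + 4.644 = 126.14525 mcg/mL·h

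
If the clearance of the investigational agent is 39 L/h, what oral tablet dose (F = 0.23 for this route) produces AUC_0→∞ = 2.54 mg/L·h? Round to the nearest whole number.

Dose = 431 mg

Dose = CL × AUC_0→∞ / F
     = 39 × 2.54 / 0.23 = 430.696 mg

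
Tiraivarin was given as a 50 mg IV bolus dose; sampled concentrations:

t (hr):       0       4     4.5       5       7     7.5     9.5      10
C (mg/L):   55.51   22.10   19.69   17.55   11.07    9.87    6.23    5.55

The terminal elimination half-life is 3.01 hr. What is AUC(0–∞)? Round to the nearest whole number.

AUC = 252 mg/L·hr

Trapezoidal AUC_0→10:
  [0→4]: (55.51+22.10)/2 × 4 = 155.22
  [4→4.5]: (22.10+19.69)/2 × 0.5 = 10.4475
  [4.5→5]: (19.69+17.55)/2 × 0.5 = 9.31
  [5→7]: (17.55+11.07)/2 × 2 = 28.62
  [7→7.5]: (11.07+9.87)/2 × 0.5 = 5.235
  [7.5→9.5]: (9.87+6.23)/2 × 2 = 16.1
  [9.5→10]: (6.23+5.55)/2 × 0.5 = 2.945
  Sum = 227.8775 mg/L·hr
k_e = ln2 / t½ = 0.693147 / 3.01 = 0.2303 hr^-1
Extrapolated tail: C_last / k_e = 5.55 / 0.2303 = 24.099
AUC_0→∞ = 227.8775 + 24.099 = 251.9765 mg/L·hr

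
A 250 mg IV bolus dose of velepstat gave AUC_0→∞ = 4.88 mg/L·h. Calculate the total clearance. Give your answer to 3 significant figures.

CL = 51.2 L/h

CL = Dose_iv / AUC_0→∞
   = 250 / 4.88 = 51.2295 L/h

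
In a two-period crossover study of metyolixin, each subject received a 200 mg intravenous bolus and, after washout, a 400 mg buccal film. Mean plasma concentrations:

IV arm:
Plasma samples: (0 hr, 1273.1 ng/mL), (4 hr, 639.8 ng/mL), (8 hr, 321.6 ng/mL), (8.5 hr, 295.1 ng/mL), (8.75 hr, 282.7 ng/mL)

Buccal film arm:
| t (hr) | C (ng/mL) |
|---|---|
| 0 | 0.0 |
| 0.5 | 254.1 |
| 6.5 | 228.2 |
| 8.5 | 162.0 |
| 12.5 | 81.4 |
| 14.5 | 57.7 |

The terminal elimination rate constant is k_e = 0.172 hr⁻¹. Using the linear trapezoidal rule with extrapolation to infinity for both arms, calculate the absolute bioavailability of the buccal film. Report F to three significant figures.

F = 0.188

Trapezoidal AUC_0→8.75 (IV):
  [0→4]: (1273.1+639.8)/2 × 4 = 3825.8
  [4→8]: (639.8+321.6)/2 × 4 = 1922.8
  [8→8.5]: (321.6+295.1)/2 × 0.5 = 154.175
  [8.5→8.75]: (295.1+282.7)/2 × 0.25 = 72.225
  Sum = 5975.0 ng/mL·hr
IV tail: 282.7/0.172 = 1643.605; AUC_iv,0→∞ = 5975.0 + 1643.605 = 7618.605 ng/mL·hr
Trapezoidal AUC_0→14.5 (buccal film):
  [0→0.5]: (0.0+254.1)/2 × 0.5 = 63.525
  [0.5→6.5]: (254.1+228.2)/2 × 6 = 1446.9
  [6.5→8.5]: (228.2+162.0)/2 × 2 = 390.2
  [8.5→12.5]: (162.0+81.4)/2 × 4 = 486.8
  [12.5→14.5]: (81.4+57.7)/2 × 2 = 139.1
  Sum = 2526.525 ng/mL·hr
buccal film tail: 57.7/0.172 = 335.465; AUC_ev,0→∞ = 2526.525 + 335.465 = 2861.99 ng/mL·hr
F = (AUC_ev/D_ev)/(AUC_iv/D_iv) = (2861.99/400)/(7618.605/200) = 7.154975/38.093025 = 0.1878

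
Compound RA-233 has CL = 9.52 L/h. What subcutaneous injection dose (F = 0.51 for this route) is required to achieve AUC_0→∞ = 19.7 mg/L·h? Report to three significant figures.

Dose = 368 mg

Dose = CL × AUC_0→∞ / F
     = 9.52 × 19.7 / 0.51 = 367.733 mg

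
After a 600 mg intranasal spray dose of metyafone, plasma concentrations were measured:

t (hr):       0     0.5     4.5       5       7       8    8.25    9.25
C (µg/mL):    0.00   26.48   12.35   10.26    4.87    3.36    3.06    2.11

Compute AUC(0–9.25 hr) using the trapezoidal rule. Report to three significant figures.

Trapezoidal AUC_0→9.25:
  [0→0.5]: (0.00+26.48)/2 × 0.5 = 6.62
  [0.5→4.5]: (26.48+12.35)/2 × 4 = 77.66
  [4.5→5]: (12.35+10.26)/2 × 0.5 = 5.6525
  [5→7]: (10.26+4.87)/2 × 2 = 15.13
  [7→8]: (4.87+3.36)/2 × 1 = 4.115
  [8→8.25]: (3.36+3.06)/2 × 0.25 = 0.8025
  [8.25→9.25]: (3.06+2.11)/2 × 1 = 2.585
  Sum = 112.565 µg/mL·hr

AUC = 113 µg/mL·hr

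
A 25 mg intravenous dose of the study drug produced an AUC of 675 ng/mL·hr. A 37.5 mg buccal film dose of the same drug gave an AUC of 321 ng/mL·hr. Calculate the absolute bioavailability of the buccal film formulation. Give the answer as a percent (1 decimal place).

F = 31.7%

F = (AUC_ev / D_ev) / (AUC_iv / D_iv)
  = (321/37.5) / (675/25)
  = 8.56 / 27 = 0.3170
  = 31.70%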